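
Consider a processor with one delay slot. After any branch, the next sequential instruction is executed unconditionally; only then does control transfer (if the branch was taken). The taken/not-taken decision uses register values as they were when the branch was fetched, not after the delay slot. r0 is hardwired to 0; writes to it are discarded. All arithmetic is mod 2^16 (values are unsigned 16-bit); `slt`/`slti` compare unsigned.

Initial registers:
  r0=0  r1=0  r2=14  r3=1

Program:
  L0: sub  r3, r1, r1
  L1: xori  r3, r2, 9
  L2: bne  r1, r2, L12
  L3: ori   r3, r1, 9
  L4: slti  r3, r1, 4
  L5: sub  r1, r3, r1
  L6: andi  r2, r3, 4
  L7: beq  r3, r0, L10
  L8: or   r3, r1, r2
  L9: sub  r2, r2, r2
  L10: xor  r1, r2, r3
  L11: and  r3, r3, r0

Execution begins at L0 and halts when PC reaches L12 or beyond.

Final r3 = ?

9

PC=0  sub  r3, r1, r1        | r0=0 r1=0 r2=14 r3=0
PC=1  xori  r3, r2, 9        | r0=0 r1=0 r2=14 r3=7
PC=2  bne  r1, r2, L12       | r0=0 r1=0 r2=14 r3=7  [TAKEN]
PC=3  ori   r3, r1, 9        | r0=0 r1=0 r2=14 r3=9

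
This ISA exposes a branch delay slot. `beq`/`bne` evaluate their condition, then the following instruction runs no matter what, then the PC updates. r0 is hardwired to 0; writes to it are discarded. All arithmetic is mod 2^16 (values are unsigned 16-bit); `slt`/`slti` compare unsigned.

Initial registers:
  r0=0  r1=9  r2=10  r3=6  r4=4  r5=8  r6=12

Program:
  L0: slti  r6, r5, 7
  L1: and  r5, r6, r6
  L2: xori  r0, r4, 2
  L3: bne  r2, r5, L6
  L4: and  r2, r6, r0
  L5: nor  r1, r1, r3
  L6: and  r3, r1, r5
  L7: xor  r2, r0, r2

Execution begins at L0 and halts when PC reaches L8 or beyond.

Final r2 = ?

0

PC=0  slti  r6, r5, 7        | r0=0 r1=9 r2=10 r3=6 r4=4 r5=8 r6=0
PC=1  and  r5, r6, r6        | r0=0 r1=9 r2=10 r3=6 r4=4 r5=0 r6=0
PC=2  xori  r0, r4, 2        | r0=0 r1=9 r2=10 r3=6 r4=4 r5=0 r6=0
PC=3  bne  r2, r5, L6        | r0=0 r1=9 r2=10 r3=6 r4=4 r5=0 r6=0  [TAKEN]
PC=4  and  r2, r6, r0        | r0=0 r1=9 r2=0 r3=6 r4=4 r5=0 r6=0
PC=6  and  r3, r1, r5        | r0=0 r1=9 r2=0 r3=0 r4=4 r5=0 r6=0
PC=7  xor  r2, r0, r2        | r0=0 r1=9 r2=0 r3=0 r4=4 r5=0 r6=0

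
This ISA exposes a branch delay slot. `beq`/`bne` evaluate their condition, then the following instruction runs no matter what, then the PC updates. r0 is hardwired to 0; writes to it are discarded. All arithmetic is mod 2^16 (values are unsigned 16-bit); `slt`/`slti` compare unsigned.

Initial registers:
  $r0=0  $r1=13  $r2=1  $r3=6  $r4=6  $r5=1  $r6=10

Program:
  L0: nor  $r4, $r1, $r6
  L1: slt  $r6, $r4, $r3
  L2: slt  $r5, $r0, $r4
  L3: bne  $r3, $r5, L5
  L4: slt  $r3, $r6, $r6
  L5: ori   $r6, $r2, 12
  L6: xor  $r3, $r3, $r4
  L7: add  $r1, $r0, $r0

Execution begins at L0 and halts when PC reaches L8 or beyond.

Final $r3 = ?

[0] nor  $r4, $r1, $r6  →  {$r0:0, $r1:13, $r2:1, $r3:6, $r4:65520, $r5:1, $r6:10}
[1] slt  $r6, $r4, $r3  →  {$r0:0, $r1:13, $r2:1, $r3:6, $r4:65520, $r5:1, $r6:0}
[2] slt  $r5, $r0, $r4  →  {$r0:0, $r1:13, $r2:1, $r3:6, $r4:65520, $r5:1, $r6:0}
[3] bne  $r3, $r5, L5  →  {$r0:0, $r1:13, $r2:1, $r3:6, $r4:65520, $r5:1, $r6:0}  ⟨branch taken⟩
[4] slt  $r3, $r6, $r6  →  {$r0:0, $r1:13, $r2:1, $r3:0, $r4:65520, $r5:1, $r6:0}
[5] ori   $r6, $r2, 12  →  {$r0:0, $r1:13, $r2:1, $r3:0, $r4:65520, $r5:1, $r6:13}
[6] xor  $r3, $r3, $r4  →  {$r0:0, $r1:13, $r2:1, $r3:65520, $r4:65520, $r5:1, $r6:13}
[7] add  $r1, $r0, $r0  →  {$r0:0, $r1:0, $r2:1, $r3:65520, $r4:65520, $r5:1, $r6:13}

65520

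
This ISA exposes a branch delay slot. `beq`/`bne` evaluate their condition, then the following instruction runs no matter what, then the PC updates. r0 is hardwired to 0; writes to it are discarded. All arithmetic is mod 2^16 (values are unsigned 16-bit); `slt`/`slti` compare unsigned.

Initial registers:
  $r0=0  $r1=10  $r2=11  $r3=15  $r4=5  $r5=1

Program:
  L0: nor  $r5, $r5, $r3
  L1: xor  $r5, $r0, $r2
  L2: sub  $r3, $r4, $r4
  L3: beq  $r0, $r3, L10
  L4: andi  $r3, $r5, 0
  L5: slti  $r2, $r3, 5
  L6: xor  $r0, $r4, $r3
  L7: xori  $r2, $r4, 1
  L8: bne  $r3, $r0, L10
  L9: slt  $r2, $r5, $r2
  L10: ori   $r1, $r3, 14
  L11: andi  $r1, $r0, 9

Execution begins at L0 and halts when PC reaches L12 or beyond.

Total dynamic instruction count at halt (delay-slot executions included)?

7

PC=0  nor  $r5, $r5, $r3     | $r0=0 $r1=10 $r2=11 $r3=15 $r4=5 $r5=65520
PC=1  xor  $r5, $r0, $r2     | $r0=0 $r1=10 $r2=11 $r3=15 $r4=5 $r5=11
PC=2  sub  $r3, $r4, $r4     | $r0=0 $r1=10 $r2=11 $r3=0 $r4=5 $r5=11
PC=3  beq  $r0, $r3, L10     | $r0=0 $r1=10 $r2=11 $r3=0 $r4=5 $r5=11  [TAKEN]
PC=4  andi  $r3, $r5, 0      | $r0=0 $r1=10 $r2=11 $r3=0 $r4=5 $r5=11
PC=10 ori   $r1, $r3, 14     | $r0=0 $r1=14 $r2=11 $r3=0 $r4=5 $r5=11
PC=11 andi  $r1, $r0, 9      | $r0=0 $r1=0 $r2=11 $r3=0 $r4=5 $r5=11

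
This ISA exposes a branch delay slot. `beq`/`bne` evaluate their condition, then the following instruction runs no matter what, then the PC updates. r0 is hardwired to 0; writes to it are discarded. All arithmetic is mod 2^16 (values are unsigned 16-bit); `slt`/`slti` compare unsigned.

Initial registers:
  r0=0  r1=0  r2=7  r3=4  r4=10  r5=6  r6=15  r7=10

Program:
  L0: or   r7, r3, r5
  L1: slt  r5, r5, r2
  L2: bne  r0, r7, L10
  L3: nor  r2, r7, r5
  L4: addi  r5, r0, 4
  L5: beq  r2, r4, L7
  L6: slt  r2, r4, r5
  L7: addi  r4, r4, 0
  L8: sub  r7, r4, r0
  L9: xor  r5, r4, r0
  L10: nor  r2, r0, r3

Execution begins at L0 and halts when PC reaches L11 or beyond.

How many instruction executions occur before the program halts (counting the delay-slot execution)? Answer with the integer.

  step pc=0: or   r7, r3, r5  regs=(0,0,7,4,10,6,15,6)
  step pc=1: slt  r5, r5, r2  regs=(0,0,7,4,10,1,15,6)
  step pc=2: bne  r0, r7, L10  cond=T  regs=(0,0,7,4,10,1,15,6)
  step pc=3: nor  r2, r7, r5  regs=(0,0,65528,4,10,1,15,6)
  step pc=10: nor  r2, r0, r3  regs=(0,0,65531,4,10,1,15,6)

5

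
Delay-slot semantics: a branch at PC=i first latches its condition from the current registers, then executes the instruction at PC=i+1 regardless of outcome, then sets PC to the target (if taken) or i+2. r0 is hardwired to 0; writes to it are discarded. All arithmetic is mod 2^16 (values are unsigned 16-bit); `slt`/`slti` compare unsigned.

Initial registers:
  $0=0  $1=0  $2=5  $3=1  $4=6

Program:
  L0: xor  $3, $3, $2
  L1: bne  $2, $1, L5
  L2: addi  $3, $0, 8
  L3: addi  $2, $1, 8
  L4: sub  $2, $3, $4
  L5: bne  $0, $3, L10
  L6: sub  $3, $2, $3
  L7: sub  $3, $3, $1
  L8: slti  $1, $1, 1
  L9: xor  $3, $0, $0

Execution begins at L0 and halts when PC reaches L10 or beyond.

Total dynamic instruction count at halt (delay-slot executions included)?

5

[0] xor  $3, $3, $2  →  {$0:0, $1:0, $2:5, $3:4, $4:6}
[1] bne  $2, $1, L5  →  {$0:0, $1:0, $2:5, $3:4, $4:6}  ⟨branch taken⟩
[2] addi  $3, $0, 8  →  {$0:0, $1:0, $2:5, $3:8, $4:6}
[5] bne  $0, $3, L10  →  {$0:0, $1:0, $2:5, $3:8, $4:6}  ⟨branch taken⟩
[6] sub  $3, $2, $3  →  {$0:0, $1:0, $2:5, $3:65533, $4:6}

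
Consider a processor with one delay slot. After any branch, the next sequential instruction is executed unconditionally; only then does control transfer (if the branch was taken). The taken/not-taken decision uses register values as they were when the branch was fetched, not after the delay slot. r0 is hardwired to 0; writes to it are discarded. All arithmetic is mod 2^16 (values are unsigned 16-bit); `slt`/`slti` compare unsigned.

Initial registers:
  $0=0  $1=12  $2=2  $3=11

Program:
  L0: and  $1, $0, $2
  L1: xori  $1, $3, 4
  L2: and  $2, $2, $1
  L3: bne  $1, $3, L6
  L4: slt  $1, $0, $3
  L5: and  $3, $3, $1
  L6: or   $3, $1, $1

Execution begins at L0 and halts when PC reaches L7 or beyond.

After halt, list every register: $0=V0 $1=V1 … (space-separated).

PC=0  and  $1, $0, $2        | $0=0 $1=0 $2=2 $3=11
PC=1  xori  $1, $3, 4        | $0=0 $1=15 $2=2 $3=11
PC=2  and  $2, $2, $1        | $0=0 $1=15 $2=2 $3=11
PC=3  bne  $1, $3, L6        | $0=0 $1=15 $2=2 $3=11  [TAKEN]
PC=4  slt  $1, $0, $3        | $0=0 $1=1 $2=2 $3=11
PC=6  or   $3, $1, $1        | $0=0 $1=1 $2=2 $3=1

$0=0 $1=1 $2=2 $3=1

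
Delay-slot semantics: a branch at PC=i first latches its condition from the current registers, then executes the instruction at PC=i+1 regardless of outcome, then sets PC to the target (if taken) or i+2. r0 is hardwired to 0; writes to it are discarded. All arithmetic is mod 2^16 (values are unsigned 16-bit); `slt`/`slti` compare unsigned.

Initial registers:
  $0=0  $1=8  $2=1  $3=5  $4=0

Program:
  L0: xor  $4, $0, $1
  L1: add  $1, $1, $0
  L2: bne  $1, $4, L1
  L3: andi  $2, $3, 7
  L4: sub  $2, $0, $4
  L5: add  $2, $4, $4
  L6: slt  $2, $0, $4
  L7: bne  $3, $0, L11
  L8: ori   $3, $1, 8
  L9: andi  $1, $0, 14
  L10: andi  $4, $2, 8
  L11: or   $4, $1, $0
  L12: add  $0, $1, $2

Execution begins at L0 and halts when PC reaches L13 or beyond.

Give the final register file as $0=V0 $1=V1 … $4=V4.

$0=0 $1=8 $2=1 $3=8 $4=8

PC=0  xor  $4, $0, $1        | $0=0 $1=8 $2=1 $3=5 $4=8
PC=1  add  $1, $1, $0        | $0=0 $1=8 $2=1 $3=5 $4=8
PC=2  bne  $1, $4, L1        | $0=0 $1=8 $2=1 $3=5 $4=8  [not taken]
PC=3  andi  $2, $3, 7        | $0=0 $1=8 $2=5 $3=5 $4=8
PC=4  sub  $2, $0, $4        | $0=0 $1=8 $2=65528 $3=5 $4=8
PC=5  add  $2, $4, $4        | $0=0 $1=8 $2=16 $3=5 $4=8
PC=6  slt  $2, $0, $4        | $0=0 $1=8 $2=1 $3=5 $4=8
PC=7  bne  $3, $0, L11       | $0=0 $1=8 $2=1 $3=5 $4=8  [TAKEN]
PC=8  ori   $3, $1, 8        | $0=0 $1=8 $2=1 $3=8 $4=8
PC=11 or   $4, $1, $0        | $0=0 $1=8 $2=1 $3=8 $4=8
PC=12 add  $0, $1, $2        | $0=0 $1=8 $2=1 $3=8 $4=8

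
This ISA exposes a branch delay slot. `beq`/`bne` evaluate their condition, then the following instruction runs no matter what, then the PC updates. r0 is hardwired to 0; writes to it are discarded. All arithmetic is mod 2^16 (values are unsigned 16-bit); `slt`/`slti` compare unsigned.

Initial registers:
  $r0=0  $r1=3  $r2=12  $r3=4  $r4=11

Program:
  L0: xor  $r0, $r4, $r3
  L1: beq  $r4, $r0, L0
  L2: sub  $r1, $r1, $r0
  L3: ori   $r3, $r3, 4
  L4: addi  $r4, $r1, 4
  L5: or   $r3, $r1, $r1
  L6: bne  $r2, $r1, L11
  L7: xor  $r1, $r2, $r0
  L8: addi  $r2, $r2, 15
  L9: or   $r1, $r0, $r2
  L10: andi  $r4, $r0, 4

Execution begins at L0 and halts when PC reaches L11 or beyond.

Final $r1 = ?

  step pc=0: xor  $r0, $r4, $r3  regs=(0,3,12,4,11)
  step pc=1: beq  $r4, $r0, L0  cond=F  regs=(0,3,12,4,11)
  step pc=2: sub  $r1, $r1, $r0  regs=(0,3,12,4,11)
  step pc=3: ori   $r3, $r3, 4  regs=(0,3,12,4,11)
  step pc=4: addi  $r4, $r1, 4  regs=(0,3,12,4,7)
  step pc=5: or   $r3, $r1, $r1  regs=(0,3,12,3,7)
  step pc=6: bne  $r2, $r1, L11  cond=T  regs=(0,3,12,3,7)
  step pc=7: xor  $r1, $r2, $r0  regs=(0,12,12,3,7)

12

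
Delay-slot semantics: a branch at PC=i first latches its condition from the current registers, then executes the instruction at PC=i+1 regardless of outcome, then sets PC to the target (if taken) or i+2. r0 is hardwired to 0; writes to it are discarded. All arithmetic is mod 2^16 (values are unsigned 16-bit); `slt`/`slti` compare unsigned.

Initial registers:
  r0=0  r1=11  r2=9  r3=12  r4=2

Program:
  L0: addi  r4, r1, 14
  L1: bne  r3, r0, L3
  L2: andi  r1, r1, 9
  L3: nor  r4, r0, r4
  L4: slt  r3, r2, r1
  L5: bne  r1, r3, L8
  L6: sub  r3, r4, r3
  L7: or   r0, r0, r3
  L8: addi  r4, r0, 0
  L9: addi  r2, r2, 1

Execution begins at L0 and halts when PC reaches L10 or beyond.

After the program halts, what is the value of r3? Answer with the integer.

65510

PC=0  addi  r4, r1, 14       | r0=0 r1=11 r2=9 r3=12 r4=25
PC=1  bne  r3, r0, L3        | r0=0 r1=11 r2=9 r3=12 r4=25  [TAKEN]
PC=2  andi  r1, r1, 9        | r0=0 r1=9 r2=9 r3=12 r4=25
PC=3  nor  r4, r0, r4        | r0=0 r1=9 r2=9 r3=12 r4=65510
PC=4  slt  r3, r2, r1        | r0=0 r1=9 r2=9 r3=0 r4=65510
PC=5  bne  r1, r3, L8        | r0=0 r1=9 r2=9 r3=0 r4=65510  [TAKEN]
PC=6  sub  r3, r4, r3        | r0=0 r1=9 r2=9 r3=65510 r4=65510
PC=8  addi  r4, r0, 0        | r0=0 r1=9 r2=9 r3=65510 r4=0
PC=9  addi  r2, r2, 1        | r0=0 r1=9 r2=10 r3=65510 r4=0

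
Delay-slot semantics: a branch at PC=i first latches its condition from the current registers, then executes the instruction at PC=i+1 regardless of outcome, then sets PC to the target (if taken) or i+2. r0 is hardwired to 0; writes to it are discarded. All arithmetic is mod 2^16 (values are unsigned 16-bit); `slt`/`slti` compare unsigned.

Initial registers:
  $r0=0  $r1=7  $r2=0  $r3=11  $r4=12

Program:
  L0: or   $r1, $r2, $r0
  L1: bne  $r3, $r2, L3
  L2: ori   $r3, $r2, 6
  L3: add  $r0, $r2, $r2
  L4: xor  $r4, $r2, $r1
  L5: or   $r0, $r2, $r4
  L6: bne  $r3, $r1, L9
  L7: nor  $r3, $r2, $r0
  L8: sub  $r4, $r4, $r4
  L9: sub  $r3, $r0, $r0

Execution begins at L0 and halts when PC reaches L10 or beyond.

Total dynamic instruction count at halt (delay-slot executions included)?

PC=0  or   $r1, $r2, $r0     | $r0=0 $r1=0 $r2=0 $r3=11 $r4=12
PC=1  bne  $r3, $r2, L3      | $r0=0 $r1=0 $r2=0 $r3=11 $r4=12  [TAKEN]
PC=2  ori   $r3, $r2, 6      | $r0=0 $r1=0 $r2=0 $r3=6 $r4=12
PC=3  add  $r0, $r2, $r2     | $r0=0 $r1=0 $r2=0 $r3=6 $r4=12
PC=4  xor  $r4, $r2, $r1     | $r0=0 $r1=0 $r2=0 $r3=6 $r4=0
PC=5  or   $r0, $r2, $r4     | $r0=0 $r1=0 $r2=0 $r3=6 $r4=0
PC=6  bne  $r3, $r1, L9      | $r0=0 $r1=0 $r2=0 $r3=6 $r4=0  [TAKEN]
PC=7  nor  $r3, $r2, $r0     | $r0=0 $r1=0 $r2=0 $r3=65535 $r4=0
PC=9  sub  $r3, $r0, $r0     | $r0=0 $r1=0 $r2=0 $r3=0 $r4=0

9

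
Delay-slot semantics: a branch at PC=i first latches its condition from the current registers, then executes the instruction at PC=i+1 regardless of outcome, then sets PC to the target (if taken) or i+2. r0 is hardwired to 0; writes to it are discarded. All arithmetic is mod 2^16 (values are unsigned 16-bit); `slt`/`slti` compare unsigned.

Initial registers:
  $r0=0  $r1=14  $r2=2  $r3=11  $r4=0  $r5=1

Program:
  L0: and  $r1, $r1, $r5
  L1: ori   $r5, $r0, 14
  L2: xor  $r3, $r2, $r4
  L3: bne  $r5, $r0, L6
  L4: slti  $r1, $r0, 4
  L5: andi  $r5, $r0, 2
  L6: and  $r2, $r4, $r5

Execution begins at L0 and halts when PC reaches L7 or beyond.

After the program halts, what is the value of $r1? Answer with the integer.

1

PC=0  and  $r1, $r1, $r5     | $r0=0 $r1=0 $r2=2 $r3=11 $r4=0 $r5=1
PC=1  ori   $r5, $r0, 14     | $r0=0 $r1=0 $r2=2 $r3=11 $r4=0 $r5=14
PC=2  xor  $r3, $r2, $r4     | $r0=0 $r1=0 $r2=2 $r3=2 $r4=0 $r5=14
PC=3  bne  $r5, $r0, L6      | $r0=0 $r1=0 $r2=2 $r3=2 $r4=0 $r5=14  [TAKEN]
PC=4  slti  $r1, $r0, 4      | $r0=0 $r1=1 $r2=2 $r3=2 $r4=0 $r5=14
PC=6  and  $r2, $r4, $r5     | $r0=0 $r1=1 $r2=0 $r3=2 $r4=0 $r5=14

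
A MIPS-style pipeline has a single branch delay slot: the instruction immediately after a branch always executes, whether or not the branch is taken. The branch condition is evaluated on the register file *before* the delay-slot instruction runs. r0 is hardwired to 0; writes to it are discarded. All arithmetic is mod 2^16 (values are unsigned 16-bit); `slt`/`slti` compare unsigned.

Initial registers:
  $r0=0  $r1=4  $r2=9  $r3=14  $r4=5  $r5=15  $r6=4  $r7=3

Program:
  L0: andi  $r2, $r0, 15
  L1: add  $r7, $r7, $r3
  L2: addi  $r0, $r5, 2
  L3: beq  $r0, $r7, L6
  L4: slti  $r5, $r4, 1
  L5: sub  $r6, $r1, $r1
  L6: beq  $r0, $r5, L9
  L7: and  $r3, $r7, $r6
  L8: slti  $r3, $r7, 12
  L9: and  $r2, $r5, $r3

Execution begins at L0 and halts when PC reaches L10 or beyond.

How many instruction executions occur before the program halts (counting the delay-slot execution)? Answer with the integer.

9

[0] andi  $r2, $r0, 15  →  {$r0:0, $r1:4, $r2:0, $r3:14, $r4:5, $r5:15, $r6:4, $r7:3}
[1] add  $r7, $r7, $r3  →  {$r0:0, $r1:4, $r2:0, $r3:14, $r4:5, $r5:15, $r6:4, $r7:17}
[2] addi  $r0, $r5, 2  →  {$r0:0, $r1:4, $r2:0, $r3:14, $r4:5, $r5:15, $r6:4, $r7:17}
[3] beq  $r0, $r7, L6  →  {$r0:0, $r1:4, $r2:0, $r3:14, $r4:5, $r5:15, $r6:4, $r7:17}  ⟨branch fallthrough⟩
[4] slti  $r5, $r4, 1  →  {$r0:0, $r1:4, $r2:0, $r3:14, $r4:5, $r5:0, $r6:4, $r7:17}
[5] sub  $r6, $r1, $r1  →  {$r0:0, $r1:4, $r2:0, $r3:14, $r4:5, $r5:0, $r6:0, $r7:17}
[6] beq  $r0, $r5, L9  →  {$r0:0, $r1:4, $r2:0, $r3:14, $r4:5, $r5:0, $r6:0, $r7:17}  ⟨branch taken⟩
[7] and  $r3, $r7, $r6  →  {$r0:0, $r1:4, $r2:0, $r3:0, $r4:5, $r5:0, $r6:0, $r7:17}
[9] and  $r2, $r5, $r3  →  {$r0:0, $r1:4, $r2:0, $r3:0, $r4:5, $r5:0, $r6:0, $r7:17}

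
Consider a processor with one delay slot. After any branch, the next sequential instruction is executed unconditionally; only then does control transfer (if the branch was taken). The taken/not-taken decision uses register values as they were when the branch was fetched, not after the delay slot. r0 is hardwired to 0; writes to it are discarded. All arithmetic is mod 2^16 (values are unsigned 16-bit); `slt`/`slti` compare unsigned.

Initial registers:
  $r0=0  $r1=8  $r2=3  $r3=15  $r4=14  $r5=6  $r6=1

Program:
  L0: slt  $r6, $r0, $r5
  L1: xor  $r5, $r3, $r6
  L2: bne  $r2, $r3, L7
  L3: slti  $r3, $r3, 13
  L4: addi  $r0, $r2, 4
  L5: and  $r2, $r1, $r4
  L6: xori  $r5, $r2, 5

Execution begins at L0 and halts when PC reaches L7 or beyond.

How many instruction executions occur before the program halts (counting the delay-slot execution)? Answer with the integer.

4

PC=0  slt  $r6, $r0, $r5     | $r0=0 $r1=8 $r2=3 $r3=15 $r4=14 $r5=6 $r6=1
PC=1  xor  $r5, $r3, $r6     | $r0=0 $r1=8 $r2=3 $r3=15 $r4=14 $r5=14 $r6=1
PC=2  bne  $r2, $r3, L7      | $r0=0 $r1=8 $r2=3 $r3=15 $r4=14 $r5=14 $r6=1  [TAKEN]
PC=3  slti  $r3, $r3, 13     | $r0=0 $r1=8 $r2=3 $r3=0 $r4=14 $r5=14 $r6=1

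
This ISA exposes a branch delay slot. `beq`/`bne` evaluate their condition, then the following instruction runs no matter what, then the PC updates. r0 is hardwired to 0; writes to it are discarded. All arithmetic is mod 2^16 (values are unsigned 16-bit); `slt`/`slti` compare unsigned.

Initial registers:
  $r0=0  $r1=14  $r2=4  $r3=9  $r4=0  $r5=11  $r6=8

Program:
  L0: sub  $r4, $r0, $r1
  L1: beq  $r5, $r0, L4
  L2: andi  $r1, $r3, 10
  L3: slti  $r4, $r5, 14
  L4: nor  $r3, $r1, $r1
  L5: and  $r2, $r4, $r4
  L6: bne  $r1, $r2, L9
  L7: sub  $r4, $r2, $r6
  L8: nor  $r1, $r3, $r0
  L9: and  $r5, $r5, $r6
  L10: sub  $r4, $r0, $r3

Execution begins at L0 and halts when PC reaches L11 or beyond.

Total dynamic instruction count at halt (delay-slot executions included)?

10

[0] sub  $r4, $r0, $r1  →  {$r0:0, $r1:14, $r2:4, $r3:9, $r4:65522, $r5:11, $r6:8}
[1] beq  $r5, $r0, L4  →  {$r0:0, $r1:14, $r2:4, $r3:9, $r4:65522, $r5:11, $r6:8}  ⟨branch fallthrough⟩
[2] andi  $r1, $r3, 10  →  {$r0:0, $r1:8, $r2:4, $r3:9, $r4:65522, $r5:11, $r6:8}
[3] slti  $r4, $r5, 14  →  {$r0:0, $r1:8, $r2:4, $r3:9, $r4:1, $r5:11, $r6:8}
[4] nor  $r3, $r1, $r1  →  {$r0:0, $r1:8, $r2:4, $r3:65527, $r4:1, $r5:11, $r6:8}
[5] and  $r2, $r4, $r4  →  {$r0:0, $r1:8, $r2:1, $r3:65527, $r4:1, $r5:11, $r6:8}
[6] bne  $r1, $r2, L9  →  {$r0:0, $r1:8, $r2:1, $r3:65527, $r4:1, $r5:11, $r6:8}  ⟨branch taken⟩
[7] sub  $r4, $r2, $r6  →  {$r0:0, $r1:8, $r2:1, $r3:65527, $r4:65529, $r5:11, $r6:8}
[9] and  $r5, $r5, $r6  →  {$r0:0, $r1:8, $r2:1, $r3:65527, $r4:65529, $r5:8, $r6:8}
[10] sub  $r4, $r0, $r3  →  {$r0:0, $r1:8, $r2:1, $r3:65527, $r4:9, $r5:8, $r6:8}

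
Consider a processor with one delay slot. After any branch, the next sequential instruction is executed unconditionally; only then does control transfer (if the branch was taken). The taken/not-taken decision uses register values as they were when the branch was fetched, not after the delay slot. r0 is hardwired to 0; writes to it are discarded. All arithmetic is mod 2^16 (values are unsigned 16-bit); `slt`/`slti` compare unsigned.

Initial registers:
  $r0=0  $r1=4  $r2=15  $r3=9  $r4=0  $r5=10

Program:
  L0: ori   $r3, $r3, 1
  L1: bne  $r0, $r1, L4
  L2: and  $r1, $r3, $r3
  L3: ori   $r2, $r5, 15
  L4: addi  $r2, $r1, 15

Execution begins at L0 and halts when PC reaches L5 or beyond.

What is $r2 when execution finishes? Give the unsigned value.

24

  step pc=0: ori   $r3, $r3, 1  regs=(0,4,15,9,0,10)
  step pc=1: bne  $r0, $r1, L4  cond=T  regs=(0,4,15,9,0,10)
  step pc=2: and  $r1, $r3, $r3  regs=(0,9,15,9,0,10)
  step pc=4: addi  $r2, $r1, 15  regs=(0,9,24,9,0,10)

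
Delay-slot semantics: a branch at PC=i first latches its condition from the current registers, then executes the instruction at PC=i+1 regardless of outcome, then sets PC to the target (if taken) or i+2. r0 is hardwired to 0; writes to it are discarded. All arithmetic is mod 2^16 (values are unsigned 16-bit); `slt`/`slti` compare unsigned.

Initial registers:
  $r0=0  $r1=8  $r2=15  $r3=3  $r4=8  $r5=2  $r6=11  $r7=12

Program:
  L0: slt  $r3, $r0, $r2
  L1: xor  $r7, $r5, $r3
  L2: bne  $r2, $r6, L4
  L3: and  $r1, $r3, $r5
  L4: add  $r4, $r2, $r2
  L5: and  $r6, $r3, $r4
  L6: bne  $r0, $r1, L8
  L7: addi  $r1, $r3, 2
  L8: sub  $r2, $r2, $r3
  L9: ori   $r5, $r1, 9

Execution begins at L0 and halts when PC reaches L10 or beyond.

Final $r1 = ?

3

[0] slt  $r3, $r0, $r2  →  {$r0:0, $r1:8, $r2:15, $r3:1, $r4:8, $r5:2, $r6:11, $r7:12}
[1] xor  $r7, $r5, $r3  →  {$r0:0, $r1:8, $r2:15, $r3:1, $r4:8, $r5:2, $r6:11, $r7:3}
[2] bne  $r2, $r6, L4  →  {$r0:0, $r1:8, $r2:15, $r3:1, $r4:8, $r5:2, $r6:11, $r7:3}  ⟨branch taken⟩
[3] and  $r1, $r3, $r5  →  {$r0:0, $r1:0, $r2:15, $r3:1, $r4:8, $r5:2, $r6:11, $r7:3}
[4] add  $r4, $r2, $r2  →  {$r0:0, $r1:0, $r2:15, $r3:1, $r4:30, $r5:2, $r6:11, $r7:3}
[5] and  $r6, $r3, $r4  →  {$r0:0, $r1:0, $r2:15, $r3:1, $r4:30, $r5:2, $r6:0, $r7:3}
[6] bne  $r0, $r1, L8  →  {$r0:0, $r1:0, $r2:15, $r3:1, $r4:30, $r5:2, $r6:0, $r7:3}  ⟨branch fallthrough⟩
[7] addi  $r1, $r3, 2  →  {$r0:0, $r1:3, $r2:15, $r3:1, $r4:30, $r5:2, $r6:0, $r7:3}
[8] sub  $r2, $r2, $r3  →  {$r0:0, $r1:3, $r2:14, $r3:1, $r4:30, $r5:2, $r6:0, $r7:3}
[9] ori   $r5, $r1, 9  →  {$r0:0, $r1:3, $r2:14, $r3:1, $r4:30, $r5:11, $r6:0, $r7:3}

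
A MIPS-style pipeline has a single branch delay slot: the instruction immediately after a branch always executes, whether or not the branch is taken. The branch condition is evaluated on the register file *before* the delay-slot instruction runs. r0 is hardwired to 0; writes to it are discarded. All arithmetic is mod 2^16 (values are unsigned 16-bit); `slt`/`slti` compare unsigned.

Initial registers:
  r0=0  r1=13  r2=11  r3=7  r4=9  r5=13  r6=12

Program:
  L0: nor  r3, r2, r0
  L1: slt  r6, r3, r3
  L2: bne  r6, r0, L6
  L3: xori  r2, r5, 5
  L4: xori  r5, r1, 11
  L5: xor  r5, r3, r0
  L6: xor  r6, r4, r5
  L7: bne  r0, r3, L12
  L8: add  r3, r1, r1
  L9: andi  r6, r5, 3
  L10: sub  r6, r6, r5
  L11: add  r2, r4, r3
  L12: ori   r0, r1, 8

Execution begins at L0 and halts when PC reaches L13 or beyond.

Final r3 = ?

  step pc=0: nor  r3, r2, r0  regs=(0,13,11,65524,9,13,12)
  step pc=1: slt  r6, r3, r3  regs=(0,13,11,65524,9,13,0)
  step pc=2: bne  r6, r0, L6  cond=F  regs=(0,13,11,65524,9,13,0)
  step pc=3: xori  r2, r5, 5  regs=(0,13,8,65524,9,13,0)
  step pc=4: xori  r5, r1, 11  regs=(0,13,8,65524,9,6,0)
  step pc=5: xor  r5, r3, r0  regs=(0,13,8,65524,9,65524,0)
  step pc=6: xor  r6, r4, r5  regs=(0,13,8,65524,9,65524,65533)
  step pc=7: bne  r0, r3, L12  cond=T  regs=(0,13,8,65524,9,65524,65533)
  step pc=8: add  r3, r1, r1  regs=(0,13,8,26,9,65524,65533)
  step pc=12: ori   r0, r1, 8  regs=(0,13,8,26,9,65524,65533)

26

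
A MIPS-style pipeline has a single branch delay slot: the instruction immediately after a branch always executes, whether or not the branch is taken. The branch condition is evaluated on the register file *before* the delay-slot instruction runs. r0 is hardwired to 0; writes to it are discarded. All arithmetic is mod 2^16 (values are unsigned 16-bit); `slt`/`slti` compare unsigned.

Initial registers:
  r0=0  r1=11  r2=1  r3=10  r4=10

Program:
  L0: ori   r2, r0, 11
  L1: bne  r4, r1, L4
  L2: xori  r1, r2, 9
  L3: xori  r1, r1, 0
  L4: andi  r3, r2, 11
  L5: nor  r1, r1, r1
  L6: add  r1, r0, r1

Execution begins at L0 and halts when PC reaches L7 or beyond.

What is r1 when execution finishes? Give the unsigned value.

65533

  step pc=0: ori   r2, r0, 11  regs=(0,11,11,10,10)
  step pc=1: bne  r4, r1, L4  cond=T  regs=(0,11,11,10,10)
  step pc=2: xori  r1, r2, 9  regs=(0,2,11,10,10)
  step pc=4: andi  r3, r2, 11  regs=(0,2,11,11,10)
  step pc=5: nor  r1, r1, r1  regs=(0,65533,11,11,10)
  step pc=6: add  r1, r0, r1  regs=(0,65533,11,11,10)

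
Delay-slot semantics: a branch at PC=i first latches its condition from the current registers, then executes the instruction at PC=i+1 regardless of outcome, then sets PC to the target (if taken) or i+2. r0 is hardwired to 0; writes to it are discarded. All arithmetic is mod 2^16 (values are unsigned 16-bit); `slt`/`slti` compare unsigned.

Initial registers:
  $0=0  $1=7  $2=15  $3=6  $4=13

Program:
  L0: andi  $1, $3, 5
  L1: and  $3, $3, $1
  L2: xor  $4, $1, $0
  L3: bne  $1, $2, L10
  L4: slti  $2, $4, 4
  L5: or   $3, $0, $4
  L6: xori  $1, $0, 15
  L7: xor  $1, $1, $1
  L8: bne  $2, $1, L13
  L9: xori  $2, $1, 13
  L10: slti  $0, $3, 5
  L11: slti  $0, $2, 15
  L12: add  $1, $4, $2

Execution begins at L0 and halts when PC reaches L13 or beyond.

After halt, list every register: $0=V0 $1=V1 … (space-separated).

$0=0 $1=4 $2=0 $3=4 $4=4

#0 andi  $1, $3, 5 ; 0/4/15/6/13
#1 and  $3, $3, $1 ; 0/4/15/4/13
#2 xor  $4, $1, $0 ; 0/4/15/4/4
#3 bne  $1, $2, L10 ; 0/4/15/4/4 ; →target
#4 slti  $2, $4, 4 ; 0/4/0/4/4
#10 slti  $0, $3, 5 ; 0/4/0/4/4
#11 slti  $0, $2, 15 ; 0/4/0/4/4
#12 add  $1, $4, $2 ; 0/4/0/4/4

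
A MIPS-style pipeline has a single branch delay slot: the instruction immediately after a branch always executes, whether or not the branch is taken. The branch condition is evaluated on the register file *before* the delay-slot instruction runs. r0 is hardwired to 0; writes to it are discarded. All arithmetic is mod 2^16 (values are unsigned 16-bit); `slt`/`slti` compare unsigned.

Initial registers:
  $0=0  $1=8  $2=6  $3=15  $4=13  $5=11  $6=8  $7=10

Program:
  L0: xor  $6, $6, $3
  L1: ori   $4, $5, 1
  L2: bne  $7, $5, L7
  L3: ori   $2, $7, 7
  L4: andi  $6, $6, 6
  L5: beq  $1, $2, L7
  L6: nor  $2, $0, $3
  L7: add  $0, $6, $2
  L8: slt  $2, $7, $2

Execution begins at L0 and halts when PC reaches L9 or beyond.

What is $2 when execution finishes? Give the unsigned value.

1

[0] xor  $6, $6, $3  →  {$0:0, $1:8, $2:6, $3:15, $4:13, $5:11, $6:7, $7:10}
[1] ori   $4, $5, 1  →  {$0:0, $1:8, $2:6, $3:15, $4:11, $5:11, $6:7, $7:10}
[2] bne  $7, $5, L7  →  {$0:0, $1:8, $2:6, $3:15, $4:11, $5:11, $6:7, $7:10}  ⟨branch taken⟩
[3] ori   $2, $7, 7  →  {$0:0, $1:8, $2:15, $3:15, $4:11, $5:11, $6:7, $7:10}
[7] add  $0, $6, $2  →  {$0:0, $1:8, $2:15, $3:15, $4:11, $5:11, $6:7, $7:10}
[8] slt  $2, $7, $2  →  {$0:0, $1:8, $2:1, $3:15, $4:11, $5:11, $6:7, $7:10}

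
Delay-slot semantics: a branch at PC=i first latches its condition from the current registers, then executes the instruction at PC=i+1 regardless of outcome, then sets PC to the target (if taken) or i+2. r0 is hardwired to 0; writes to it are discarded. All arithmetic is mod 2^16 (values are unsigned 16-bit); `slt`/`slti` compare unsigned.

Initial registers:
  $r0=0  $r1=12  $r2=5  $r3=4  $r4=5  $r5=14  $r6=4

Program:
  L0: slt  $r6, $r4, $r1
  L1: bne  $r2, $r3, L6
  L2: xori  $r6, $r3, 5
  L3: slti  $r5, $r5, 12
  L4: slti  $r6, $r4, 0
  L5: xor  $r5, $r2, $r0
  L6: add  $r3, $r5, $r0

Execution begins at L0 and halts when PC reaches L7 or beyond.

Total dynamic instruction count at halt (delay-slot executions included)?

PC=0  slt  $r6, $r4, $r1     | $r0=0 $r1=12 $r2=5 $r3=4 $r4=5 $r5=14 $r6=1
PC=1  bne  $r2, $r3, L6      | $r0=0 $r1=12 $r2=5 $r3=4 $r4=5 $r5=14 $r6=1  [TAKEN]
PC=2  xori  $r6, $r3, 5      | $r0=0 $r1=12 $r2=5 $r3=4 $r4=5 $r5=14 $r6=1
PC=6  add  $r3, $r5, $r0     | $r0=0 $r1=12 $r2=5 $r3=14 $r4=5 $r5=14 $r6=1

4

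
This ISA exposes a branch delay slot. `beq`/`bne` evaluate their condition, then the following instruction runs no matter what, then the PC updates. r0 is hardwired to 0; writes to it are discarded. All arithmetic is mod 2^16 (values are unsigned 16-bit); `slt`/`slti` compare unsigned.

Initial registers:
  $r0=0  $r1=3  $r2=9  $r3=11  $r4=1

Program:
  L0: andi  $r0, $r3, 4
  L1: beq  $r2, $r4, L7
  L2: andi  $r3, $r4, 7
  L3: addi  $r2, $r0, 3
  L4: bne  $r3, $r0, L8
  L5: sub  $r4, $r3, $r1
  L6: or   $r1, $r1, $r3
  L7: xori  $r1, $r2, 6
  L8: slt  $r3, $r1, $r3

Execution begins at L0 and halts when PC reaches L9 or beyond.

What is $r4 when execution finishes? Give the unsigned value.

65534

#0 andi  $r0, $r3, 4 ; 0/3/9/11/1
#1 beq  $r2, $r4, L7 ; 0/3/9/11/1 ; →fallthru
#2 andi  $r3, $r4, 7 ; 0/3/9/1/1
#3 addi  $r2, $r0, 3 ; 0/3/3/1/1
#4 bne  $r3, $r0, L8 ; 0/3/3/1/1 ; →target
#5 sub  $r4, $r3, $r1 ; 0/3/3/1/65534
#8 slt  $r3, $r1, $r3 ; 0/3/3/0/65534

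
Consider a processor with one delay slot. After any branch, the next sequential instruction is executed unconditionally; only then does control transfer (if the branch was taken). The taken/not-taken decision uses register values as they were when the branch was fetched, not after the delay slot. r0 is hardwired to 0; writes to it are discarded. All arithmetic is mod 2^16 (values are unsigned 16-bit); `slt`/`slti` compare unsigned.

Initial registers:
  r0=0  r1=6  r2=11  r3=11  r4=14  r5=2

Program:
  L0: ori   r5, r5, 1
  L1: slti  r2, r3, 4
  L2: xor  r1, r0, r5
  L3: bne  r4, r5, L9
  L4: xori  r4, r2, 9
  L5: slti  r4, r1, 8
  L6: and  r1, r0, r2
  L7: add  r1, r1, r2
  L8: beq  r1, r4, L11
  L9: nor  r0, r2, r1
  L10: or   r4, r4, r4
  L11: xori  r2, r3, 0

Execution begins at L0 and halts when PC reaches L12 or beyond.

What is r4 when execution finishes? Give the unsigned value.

PC=0  ori   r5, r5, 1        | r0=0 r1=6 r2=11 r3=11 r4=14 r5=3
PC=1  slti  r2, r3, 4        | r0=0 r1=6 r2=0 r3=11 r4=14 r5=3
PC=2  xor  r1, r0, r5        | r0=0 r1=3 r2=0 r3=11 r4=14 r5=3
PC=3  bne  r4, r5, L9        | r0=0 r1=3 r2=0 r3=11 r4=14 r5=3  [TAKEN]
PC=4  xori  r4, r2, 9        | r0=0 r1=3 r2=0 r3=11 r4=9 r5=3
PC=9  nor  r0, r2, r1        | r0=0 r1=3 r2=0 r3=11 r4=9 r5=3
PC=10 or   r4, r4, r4        | r0=0 r1=3 r2=0 r3=11 r4=9 r5=3
PC=11 xori  r2, r3, 0        | r0=0 r1=3 r2=11 r3=11 r4=9 r5=3

9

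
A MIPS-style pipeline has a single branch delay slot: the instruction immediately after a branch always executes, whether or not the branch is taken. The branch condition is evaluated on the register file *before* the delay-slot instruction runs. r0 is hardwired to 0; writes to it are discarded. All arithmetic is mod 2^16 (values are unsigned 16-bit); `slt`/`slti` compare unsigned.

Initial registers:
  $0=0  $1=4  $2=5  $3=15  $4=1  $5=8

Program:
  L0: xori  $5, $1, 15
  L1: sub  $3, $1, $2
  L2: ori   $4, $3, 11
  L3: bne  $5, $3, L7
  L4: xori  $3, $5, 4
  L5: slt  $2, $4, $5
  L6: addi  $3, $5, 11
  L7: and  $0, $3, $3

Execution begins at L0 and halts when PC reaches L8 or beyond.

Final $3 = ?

15

#0 xori  $5, $1, 15 ; 0/4/5/15/1/11
#1 sub  $3, $1, $2 ; 0/4/5/65535/1/11
#2 ori   $4, $3, 11 ; 0/4/5/65535/65535/11
#3 bne  $5, $3, L7 ; 0/4/5/65535/65535/11 ; →target
#4 xori  $3, $5, 4 ; 0/4/5/15/65535/11
#7 and  $0, $3, $3 ; 0/4/5/15/65535/11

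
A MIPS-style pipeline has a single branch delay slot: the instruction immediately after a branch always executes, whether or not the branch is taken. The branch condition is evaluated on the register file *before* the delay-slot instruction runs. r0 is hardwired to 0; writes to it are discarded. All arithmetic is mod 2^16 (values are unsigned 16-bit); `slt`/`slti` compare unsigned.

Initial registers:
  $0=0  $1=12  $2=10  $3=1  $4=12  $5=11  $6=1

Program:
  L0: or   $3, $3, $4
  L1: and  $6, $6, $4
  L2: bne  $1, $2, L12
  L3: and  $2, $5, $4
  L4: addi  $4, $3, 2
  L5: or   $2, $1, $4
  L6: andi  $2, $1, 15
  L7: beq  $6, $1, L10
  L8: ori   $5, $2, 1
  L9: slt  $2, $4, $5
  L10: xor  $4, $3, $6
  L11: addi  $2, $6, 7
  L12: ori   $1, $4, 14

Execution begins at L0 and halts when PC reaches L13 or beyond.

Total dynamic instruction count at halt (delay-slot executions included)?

5

[0] or   $3, $3, $4  →  {$0:0, $1:12, $2:10, $3:13, $4:12, $5:11, $6:1}
[1] and  $6, $6, $4  →  {$0:0, $1:12, $2:10, $3:13, $4:12, $5:11, $6:0}
[2] bne  $1, $2, L12  →  {$0:0, $1:12, $2:10, $3:13, $4:12, $5:11, $6:0}  ⟨branch taken⟩
[3] and  $2, $5, $4  →  {$0:0, $1:12, $2:8, $3:13, $4:12, $5:11, $6:0}
[12] ori   $1, $4, 14  →  {$0:0, $1:14, $2:8, $3:13, $4:12, $5:11, $6:0}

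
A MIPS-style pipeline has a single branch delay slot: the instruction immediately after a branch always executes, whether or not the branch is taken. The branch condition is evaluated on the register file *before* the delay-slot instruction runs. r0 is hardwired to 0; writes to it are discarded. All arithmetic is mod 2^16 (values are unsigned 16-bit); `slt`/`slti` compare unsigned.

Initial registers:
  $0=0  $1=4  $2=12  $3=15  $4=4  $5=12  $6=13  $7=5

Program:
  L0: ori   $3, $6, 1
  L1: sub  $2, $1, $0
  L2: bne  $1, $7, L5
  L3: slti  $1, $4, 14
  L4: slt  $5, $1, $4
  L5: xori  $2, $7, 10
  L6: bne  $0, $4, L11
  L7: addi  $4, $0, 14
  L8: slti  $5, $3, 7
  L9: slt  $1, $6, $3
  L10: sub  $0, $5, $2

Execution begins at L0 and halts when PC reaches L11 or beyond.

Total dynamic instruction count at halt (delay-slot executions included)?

7

#0 ori   $3, $6, 1 ; 0/4/12/13/4/12/13/5
#1 sub  $2, $1, $0 ; 0/4/4/13/4/12/13/5
#2 bne  $1, $7, L5 ; 0/4/4/13/4/12/13/5 ; →target
#3 slti  $1, $4, 14 ; 0/1/4/13/4/12/13/5
#5 xori  $2, $7, 10 ; 0/1/15/13/4/12/13/5
#6 bne  $0, $4, L11 ; 0/1/15/13/4/12/13/5 ; →target
#7 addi  $4, $0, 14 ; 0/1/15/13/14/12/13/5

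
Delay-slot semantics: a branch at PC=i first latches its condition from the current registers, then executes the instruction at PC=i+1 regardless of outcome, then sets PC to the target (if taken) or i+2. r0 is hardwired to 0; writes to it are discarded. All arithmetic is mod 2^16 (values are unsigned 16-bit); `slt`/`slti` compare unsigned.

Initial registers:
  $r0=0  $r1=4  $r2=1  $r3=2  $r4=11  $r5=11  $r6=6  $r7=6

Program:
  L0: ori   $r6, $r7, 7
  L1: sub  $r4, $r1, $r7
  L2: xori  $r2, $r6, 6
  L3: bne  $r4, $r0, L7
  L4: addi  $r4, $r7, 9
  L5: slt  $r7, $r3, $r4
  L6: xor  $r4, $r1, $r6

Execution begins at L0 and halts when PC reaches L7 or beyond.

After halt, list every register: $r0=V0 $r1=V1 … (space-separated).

PC=0  ori   $r6, $r7, 7      | $r0=0 $r1=4 $r2=1 $r3=2 $r4=11 $r5=11 $r6=7 $r7=6
PC=1  sub  $r4, $r1, $r7     | $r0=0 $r1=4 $r2=1 $r3=2 $r4=65534 $r5=11 $r6=7 $r7=6
PC=2  xori  $r2, $r6, 6      | $r0=0 $r1=4 $r2=1 $r3=2 $r4=65534 $r5=11 $r6=7 $r7=6
PC=3  bne  $r4, $r0, L7      | $r0=0 $r1=4 $r2=1 $r3=2 $r4=65534 $r5=11 $r6=7 $r7=6  [TAKEN]
PC=4  addi  $r4, $r7, 9      | $r0=0 $r1=4 $r2=1 $r3=2 $r4=15 $r5=11 $r6=7 $r7=6

$r0=0 $r1=4 $r2=1 $r3=2 $r4=15 $r5=11 $r6=7 $r7=6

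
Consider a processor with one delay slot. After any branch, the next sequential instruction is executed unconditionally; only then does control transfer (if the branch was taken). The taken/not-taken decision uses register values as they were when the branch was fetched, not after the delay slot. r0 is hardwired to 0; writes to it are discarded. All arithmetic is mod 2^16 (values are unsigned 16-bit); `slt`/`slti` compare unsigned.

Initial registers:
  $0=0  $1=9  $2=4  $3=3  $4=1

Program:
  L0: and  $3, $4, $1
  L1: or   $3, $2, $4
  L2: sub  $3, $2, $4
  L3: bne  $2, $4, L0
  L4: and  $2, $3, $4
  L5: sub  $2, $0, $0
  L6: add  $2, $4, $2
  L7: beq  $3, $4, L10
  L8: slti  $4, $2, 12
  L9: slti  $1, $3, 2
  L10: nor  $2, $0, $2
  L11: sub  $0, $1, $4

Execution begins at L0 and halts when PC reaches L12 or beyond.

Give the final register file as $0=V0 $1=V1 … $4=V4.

$0=0 $1=1 $2=65534 $3=0 $4=1

  step pc=0: and  $3, $4, $1  regs=(0,9,4,1,1)
  step pc=1: or   $3, $2, $4  regs=(0,9,4,5,1)
  step pc=2: sub  $3, $2, $4  regs=(0,9,4,3,1)
  step pc=3: bne  $2, $4, L0  cond=T  regs=(0,9,4,3,1)
  step pc=4: and  $2, $3, $4  regs=(0,9,1,3,1)
  step pc=0: and  $3, $4, $1  regs=(0,9,1,1,1)
  step pc=1: or   $3, $2, $4  regs=(0,9,1,1,1)
  step pc=2: sub  $3, $2, $4  regs=(0,9,1,0,1)
  step pc=3: bne  $2, $4, L0  cond=F  regs=(0,9,1,0,1)
  step pc=4: and  $2, $3, $4  regs=(0,9,0,0,1)
  step pc=5: sub  $2, $0, $0  regs=(0,9,0,0,1)
  step pc=6: add  $2, $4, $2  regs=(0,9,1,0,1)
  step pc=7: beq  $3, $4, L10  cond=F  regs=(0,9,1,0,1)
  step pc=8: slti  $4, $2, 12  regs=(0,9,1,0,1)
  step pc=9: slti  $1, $3, 2  regs=(0,1,1,0,1)
  step pc=10: nor  $2, $0, $2  regs=(0,1,65534,0,1)
  step pc=11: sub  $0, $1, $4  regs=(0,1,65534,0,1)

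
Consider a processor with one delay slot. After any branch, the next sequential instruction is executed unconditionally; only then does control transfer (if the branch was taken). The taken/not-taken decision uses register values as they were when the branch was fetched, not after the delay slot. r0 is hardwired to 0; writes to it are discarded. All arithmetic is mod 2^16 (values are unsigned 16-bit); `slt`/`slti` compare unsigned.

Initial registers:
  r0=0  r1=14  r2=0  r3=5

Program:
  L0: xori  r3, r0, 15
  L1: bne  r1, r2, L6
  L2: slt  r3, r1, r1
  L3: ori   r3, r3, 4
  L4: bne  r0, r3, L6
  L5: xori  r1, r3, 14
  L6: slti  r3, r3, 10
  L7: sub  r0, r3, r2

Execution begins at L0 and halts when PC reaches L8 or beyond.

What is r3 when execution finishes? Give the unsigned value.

1

PC=0  xori  r3, r0, 15       | r0=0 r1=14 r2=0 r3=15
PC=1  bne  r1, r2, L6        | r0=0 r1=14 r2=0 r3=15  [TAKEN]
PC=2  slt  r3, r1, r1        | r0=0 r1=14 r2=0 r3=0
PC=6  slti  r3, r3, 10       | r0=0 r1=14 r2=0 r3=1
PC=7  sub  r0, r3, r2        | r0=0 r1=14 r2=0 r3=1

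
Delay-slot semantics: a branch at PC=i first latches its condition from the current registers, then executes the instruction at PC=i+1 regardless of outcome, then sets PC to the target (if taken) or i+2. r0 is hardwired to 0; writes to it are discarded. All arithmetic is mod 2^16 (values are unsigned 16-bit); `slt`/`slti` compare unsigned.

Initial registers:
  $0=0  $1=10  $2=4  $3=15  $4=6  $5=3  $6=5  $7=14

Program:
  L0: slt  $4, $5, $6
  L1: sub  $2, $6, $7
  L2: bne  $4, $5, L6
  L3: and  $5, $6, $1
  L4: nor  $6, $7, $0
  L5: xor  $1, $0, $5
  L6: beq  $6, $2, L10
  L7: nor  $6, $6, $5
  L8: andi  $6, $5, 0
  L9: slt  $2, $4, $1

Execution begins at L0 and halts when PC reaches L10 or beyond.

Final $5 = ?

PC=0  slt  $4, $5, $6        | $0=0 $1=10 $2=4 $3=15 $4=1 $5=3 $6=5 $7=14
PC=1  sub  $2, $6, $7        | $0=0 $1=10 $2=65527 $3=15 $4=1 $5=3 $6=5 $7=14
PC=2  bne  $4, $5, L6        | $0=0 $1=10 $2=65527 $3=15 $4=1 $5=3 $6=5 $7=14  [TAKEN]
PC=3  and  $5, $6, $1        | $0=0 $1=10 $2=65527 $3=15 $4=1 $5=0 $6=5 $7=14
PC=6  beq  $6, $2, L10       | $0=0 $1=10 $2=65527 $3=15 $4=1 $5=0 $6=5 $7=14  [not taken]
PC=7  nor  $6, $6, $5        | $0=0 $1=10 $2=65527 $3=15 $4=1 $5=0 $6=65530 $7=14
PC=8  andi  $6, $5, 0        | $0=0 $1=10 $2=65527 $3=15 $4=1 $5=0 $6=0 $7=14
PC=9  slt  $2, $4, $1        | $0=0 $1=10 $2=1 $3=15 $4=1 $5=0 $6=0 $7=14

0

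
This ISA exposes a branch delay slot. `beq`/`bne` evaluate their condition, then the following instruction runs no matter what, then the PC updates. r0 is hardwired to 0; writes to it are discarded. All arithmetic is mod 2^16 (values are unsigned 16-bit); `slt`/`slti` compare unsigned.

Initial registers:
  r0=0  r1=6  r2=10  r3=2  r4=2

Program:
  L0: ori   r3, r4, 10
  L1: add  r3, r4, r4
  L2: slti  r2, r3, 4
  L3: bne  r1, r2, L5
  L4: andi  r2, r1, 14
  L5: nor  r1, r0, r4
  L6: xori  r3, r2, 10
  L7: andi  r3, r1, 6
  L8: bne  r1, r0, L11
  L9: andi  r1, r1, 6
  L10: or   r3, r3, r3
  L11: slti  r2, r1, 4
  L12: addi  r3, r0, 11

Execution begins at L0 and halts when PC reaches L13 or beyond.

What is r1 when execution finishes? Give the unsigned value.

#0 ori   r3, r4, 10 ; 0/6/10/10/2
#1 add  r3, r4, r4 ; 0/6/10/4/2
#2 slti  r2, r3, 4 ; 0/6/0/4/2
#3 bne  r1, r2, L5 ; 0/6/0/4/2 ; →target
#4 andi  r2, r1, 14 ; 0/6/6/4/2
#5 nor  r1, r0, r4 ; 0/65533/6/4/2
#6 xori  r3, r2, 10 ; 0/65533/6/12/2
#7 andi  r3, r1, 6 ; 0/65533/6/4/2
#8 bne  r1, r0, L11 ; 0/65533/6/4/2 ; →target
#9 andi  r1, r1, 6 ; 0/4/6/4/2
#11 slti  r2, r1, 4 ; 0/4/0/4/2
#12 addi  r3, r0, 11 ; 0/4/0/11/2

4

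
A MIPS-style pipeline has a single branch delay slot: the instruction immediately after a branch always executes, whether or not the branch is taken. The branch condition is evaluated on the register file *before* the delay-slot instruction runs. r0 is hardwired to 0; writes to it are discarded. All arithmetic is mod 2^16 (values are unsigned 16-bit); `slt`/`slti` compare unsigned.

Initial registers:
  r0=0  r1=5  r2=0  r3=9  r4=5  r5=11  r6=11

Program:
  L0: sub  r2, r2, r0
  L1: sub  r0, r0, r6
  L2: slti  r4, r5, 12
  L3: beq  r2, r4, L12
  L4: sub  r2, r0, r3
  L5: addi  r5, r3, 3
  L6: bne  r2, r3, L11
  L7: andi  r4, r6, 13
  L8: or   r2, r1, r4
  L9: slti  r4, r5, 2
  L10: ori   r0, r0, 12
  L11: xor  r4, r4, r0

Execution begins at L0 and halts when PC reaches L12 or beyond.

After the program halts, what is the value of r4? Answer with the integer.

9

PC=0  sub  r2, r2, r0        | r0=0 r1=5 r2=0 r3=9 r4=5 r5=11 r6=11
PC=1  sub  r0, r0, r6        | r0=0 r1=5 r2=0 r3=9 r4=5 r5=11 r6=11
PC=2  slti  r4, r5, 12       | r0=0 r1=5 r2=0 r3=9 r4=1 r5=11 r6=11
PC=3  beq  r2, r4, L12       | r0=0 r1=5 r2=0 r3=9 r4=1 r5=11 r6=11  [not taken]
PC=4  sub  r2, r0, r3        | r0=0 r1=5 r2=65527 r3=9 r4=1 r5=11 r6=11
PC=5  addi  r5, r3, 3        | r0=0 r1=5 r2=65527 r3=9 r4=1 r5=12 r6=11
PC=6  bne  r2, r3, L11       | r0=0 r1=5 r2=65527 r3=9 r4=1 r5=12 r6=11  [TAKEN]
PC=7  andi  r4, r6, 13       | r0=0 r1=5 r2=65527 r3=9 r4=9 r5=12 r6=11
PC=11 xor  r4, r4, r0        | r0=0 r1=5 r2=65527 r3=9 r4=9 r5=12 r6=11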